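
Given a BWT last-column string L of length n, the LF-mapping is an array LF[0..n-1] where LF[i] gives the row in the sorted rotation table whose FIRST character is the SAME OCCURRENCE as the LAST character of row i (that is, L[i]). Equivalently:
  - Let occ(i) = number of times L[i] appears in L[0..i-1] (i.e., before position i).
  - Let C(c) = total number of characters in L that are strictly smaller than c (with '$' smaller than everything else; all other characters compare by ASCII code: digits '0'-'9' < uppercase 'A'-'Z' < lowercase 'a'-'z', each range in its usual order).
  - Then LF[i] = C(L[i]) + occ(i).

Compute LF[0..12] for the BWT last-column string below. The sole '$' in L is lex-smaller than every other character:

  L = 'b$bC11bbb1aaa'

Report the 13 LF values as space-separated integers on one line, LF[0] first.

Answer: 8 0 9 4 1 2 10 11 12 3 5 6 7

Derivation:
Char counts: '$':1, '1':3, 'C':1, 'a':3, 'b':5
C (first-col start): C('$')=0, C('1')=1, C('C')=4, C('a')=5, C('b')=8
L[0]='b': occ=0, LF[0]=C('b')+0=8+0=8
L[1]='$': occ=0, LF[1]=C('$')+0=0+0=0
L[2]='b': occ=1, LF[2]=C('b')+1=8+1=9
L[3]='C': occ=0, LF[3]=C('C')+0=4+0=4
L[4]='1': occ=0, LF[4]=C('1')+0=1+0=1
L[5]='1': occ=1, LF[5]=C('1')+1=1+1=2
L[6]='b': occ=2, LF[6]=C('b')+2=8+2=10
L[7]='b': occ=3, LF[7]=C('b')+3=8+3=11
L[8]='b': occ=4, LF[8]=C('b')+4=8+4=12
L[9]='1': occ=2, LF[9]=C('1')+2=1+2=3
L[10]='a': occ=0, LF[10]=C('a')+0=5+0=5
L[11]='a': occ=1, LF[11]=C('a')+1=5+1=6
L[12]='a': occ=2, LF[12]=C('a')+2=5+2=7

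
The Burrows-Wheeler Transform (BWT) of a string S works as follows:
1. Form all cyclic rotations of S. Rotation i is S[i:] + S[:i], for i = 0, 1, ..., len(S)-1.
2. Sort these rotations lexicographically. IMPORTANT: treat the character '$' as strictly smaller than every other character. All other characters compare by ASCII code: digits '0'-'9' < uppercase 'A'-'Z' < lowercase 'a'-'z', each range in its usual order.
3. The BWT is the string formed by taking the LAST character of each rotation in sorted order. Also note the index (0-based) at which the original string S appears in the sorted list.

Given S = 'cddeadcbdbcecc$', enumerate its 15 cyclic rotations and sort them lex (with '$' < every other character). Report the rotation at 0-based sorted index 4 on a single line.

Answer: c$cddeadcbdbcec

Derivation:
All 15 rotations (rotation i = S[i:]+S[:i]):
  rot[0] = cddeadcbdbcecc$
  rot[1] = ddeadcbdbcecc$c
  rot[2] = deadcbdbcecc$cd
  rot[3] = eadcbdbcecc$cdd
  rot[4] = adcbdbcecc$cdde
  rot[5] = dcbdbcecc$cddea
  rot[6] = cbdbcecc$cddead
  rot[7] = bdbcecc$cddeadc
  rot[8] = dbcecc$cddeadcb
  rot[9] = bcecc$cddeadcbd
  rot[10] = cecc$cddeadcbdb
  rot[11] = ecc$cddeadcbdbc
  rot[12] = cc$cddeadcbdbce
  rot[13] = c$cddeadcbdbcec
  rot[14] = $cddeadcbdbcecc
Sorted (with $ < everything):
  sorted[0] = $cddeadcbdbcecc
  sorted[1] = adcbdbcecc$cdde
  sorted[2] = bcecc$cddeadcbd
  sorted[3] = bdbcecc$cddeadc
  sorted[4] = c$cddeadcbdbcec
  sorted[5] = cbdbcecc$cddead
  sorted[6] = cc$cddeadcbdbce
  sorted[7] = cddeadcbdbcecc$
  sorted[8] = cecc$cddeadcbdb
  sorted[9] = dbcecc$cddeadcb
  sorted[10] = dcbdbcecc$cddea
  sorted[11] = ddeadcbdbcecc$c
  sorted[12] = deadcbdbcecc$cd
  sorted[13] = eadcbdbcecc$cdd
  sorted[14] = ecc$cddeadcbdbc
sorted[4] = c$cddeadcbdbcec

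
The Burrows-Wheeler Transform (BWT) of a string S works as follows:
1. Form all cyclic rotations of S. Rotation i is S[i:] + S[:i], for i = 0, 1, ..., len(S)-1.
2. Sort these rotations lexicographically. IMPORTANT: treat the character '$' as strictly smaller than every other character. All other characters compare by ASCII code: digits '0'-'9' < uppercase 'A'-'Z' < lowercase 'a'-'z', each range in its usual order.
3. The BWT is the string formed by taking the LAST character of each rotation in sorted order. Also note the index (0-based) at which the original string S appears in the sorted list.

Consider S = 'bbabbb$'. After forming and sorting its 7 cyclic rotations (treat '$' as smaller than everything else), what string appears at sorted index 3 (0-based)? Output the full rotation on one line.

Answer: babbb$b

Derivation:
All 7 rotations (rotation i = S[i:]+S[:i]):
  rot[0] = bbabbb$
  rot[1] = babbb$b
  rot[2] = abbb$bb
  rot[3] = bbb$bba
  rot[4] = bb$bbab
  rot[5] = b$bbabb
  rot[6] = $bbabbb
Sorted (with $ < everything):
  sorted[0] = $bbabbb
  sorted[1] = abbb$bb
  sorted[2] = b$bbabb
  sorted[3] = babbb$b
  sorted[4] = bb$bbab
  sorted[5] = bbabbb$
  sorted[6] = bbb$bba
sorted[3] = babbb$b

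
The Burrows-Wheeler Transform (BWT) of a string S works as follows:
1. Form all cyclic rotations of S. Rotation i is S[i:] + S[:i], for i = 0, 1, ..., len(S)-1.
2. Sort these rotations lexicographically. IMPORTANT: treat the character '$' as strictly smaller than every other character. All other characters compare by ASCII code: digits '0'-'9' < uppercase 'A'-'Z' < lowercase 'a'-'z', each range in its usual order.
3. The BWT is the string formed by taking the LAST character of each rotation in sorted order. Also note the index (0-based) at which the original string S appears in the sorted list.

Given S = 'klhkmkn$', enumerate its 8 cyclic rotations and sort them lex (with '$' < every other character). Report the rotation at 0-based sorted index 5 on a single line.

Answer: lhkmkn$k

Derivation:
All 8 rotations (rotation i = S[i:]+S[:i]):
  rot[0] = klhkmkn$
  rot[1] = lhkmkn$k
  rot[2] = hkmkn$kl
  rot[3] = kmkn$klh
  rot[4] = mkn$klhk
  rot[5] = kn$klhkm
  rot[6] = n$klhkmk
  rot[7] = $klhkmkn
Sorted (with $ < everything):
  sorted[0] = $klhkmkn
  sorted[1] = hkmkn$kl
  sorted[2] = klhkmkn$
  sorted[3] = kmkn$klh
  sorted[4] = kn$klhkm
  sorted[5] = lhkmkn$k
  sorted[6] = mkn$klhk
  sorted[7] = n$klhkmk
sorted[5] = lhkmkn$k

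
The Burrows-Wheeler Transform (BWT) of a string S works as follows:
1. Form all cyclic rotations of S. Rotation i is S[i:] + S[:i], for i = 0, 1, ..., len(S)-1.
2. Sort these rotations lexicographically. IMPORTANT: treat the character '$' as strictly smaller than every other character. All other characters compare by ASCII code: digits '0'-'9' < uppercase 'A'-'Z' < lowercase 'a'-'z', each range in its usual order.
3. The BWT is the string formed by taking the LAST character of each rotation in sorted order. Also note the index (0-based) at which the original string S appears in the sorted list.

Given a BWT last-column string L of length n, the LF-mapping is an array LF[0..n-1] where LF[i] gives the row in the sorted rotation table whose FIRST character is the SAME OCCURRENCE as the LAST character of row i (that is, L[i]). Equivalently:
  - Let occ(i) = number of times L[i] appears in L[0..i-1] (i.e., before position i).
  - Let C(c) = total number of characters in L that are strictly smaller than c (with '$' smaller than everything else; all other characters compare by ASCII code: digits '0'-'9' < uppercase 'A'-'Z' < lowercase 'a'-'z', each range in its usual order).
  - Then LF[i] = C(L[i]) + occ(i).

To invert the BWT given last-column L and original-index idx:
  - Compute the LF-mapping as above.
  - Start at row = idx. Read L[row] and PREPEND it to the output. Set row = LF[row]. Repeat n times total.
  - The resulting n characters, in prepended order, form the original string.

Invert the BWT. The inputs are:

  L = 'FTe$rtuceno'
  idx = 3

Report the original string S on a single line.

LF mapping: 1 2 4 0 8 9 10 3 5 6 7
Walk LF starting at row 3, prepending L[row]:
  step 1: row=3, L[3]='$', prepend. Next row=LF[3]=0
  step 2: row=0, L[0]='F', prepend. Next row=LF[0]=1
  step 3: row=1, L[1]='T', prepend. Next row=LF[1]=2
  step 4: row=2, L[2]='e', prepend. Next row=LF[2]=4
  step 5: row=4, L[4]='r', prepend. Next row=LF[4]=8
  step 6: row=8, L[8]='e', prepend. Next row=LF[8]=5
  step 7: row=5, L[5]='t', prepend. Next row=LF[5]=9
  step 8: row=9, L[9]='n', prepend. Next row=LF[9]=6
  step 9: row=6, L[6]='u', prepend. Next row=LF[6]=10
  step 10: row=10, L[10]='o', prepend. Next row=LF[10]=7
  step 11: row=7, L[7]='c', prepend. Next row=LF[7]=3
Reversed output: countereTF$

Answer: countereTF$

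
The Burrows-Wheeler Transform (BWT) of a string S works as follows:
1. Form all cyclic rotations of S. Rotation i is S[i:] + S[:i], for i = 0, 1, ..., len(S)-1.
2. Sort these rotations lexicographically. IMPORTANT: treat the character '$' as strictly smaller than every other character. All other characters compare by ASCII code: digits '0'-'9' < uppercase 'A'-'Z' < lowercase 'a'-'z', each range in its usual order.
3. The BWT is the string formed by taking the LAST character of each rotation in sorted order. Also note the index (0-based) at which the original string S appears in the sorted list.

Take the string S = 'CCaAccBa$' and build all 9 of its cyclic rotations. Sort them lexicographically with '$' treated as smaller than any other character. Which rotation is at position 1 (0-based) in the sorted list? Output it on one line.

Answer: AccBa$CCa

Derivation:
All 9 rotations (rotation i = S[i:]+S[:i]):
  rot[0] = CCaAccBa$
  rot[1] = CaAccBa$C
  rot[2] = aAccBa$CC
  rot[3] = AccBa$CCa
  rot[4] = ccBa$CCaA
  rot[5] = cBa$CCaAc
  rot[6] = Ba$CCaAcc
  rot[7] = a$CCaAccB
  rot[8] = $CCaAccBa
Sorted (with $ < everything):
  sorted[0] = $CCaAccBa
  sorted[1] = AccBa$CCa
  sorted[2] = Ba$CCaAcc
  sorted[3] = CCaAccBa$
  sorted[4] = CaAccBa$C
  sorted[5] = a$CCaAccB
  sorted[6] = aAccBa$CC
  sorted[7] = cBa$CCaAc
  sorted[8] = ccBa$CCaA
sorted[1] = AccBa$CCa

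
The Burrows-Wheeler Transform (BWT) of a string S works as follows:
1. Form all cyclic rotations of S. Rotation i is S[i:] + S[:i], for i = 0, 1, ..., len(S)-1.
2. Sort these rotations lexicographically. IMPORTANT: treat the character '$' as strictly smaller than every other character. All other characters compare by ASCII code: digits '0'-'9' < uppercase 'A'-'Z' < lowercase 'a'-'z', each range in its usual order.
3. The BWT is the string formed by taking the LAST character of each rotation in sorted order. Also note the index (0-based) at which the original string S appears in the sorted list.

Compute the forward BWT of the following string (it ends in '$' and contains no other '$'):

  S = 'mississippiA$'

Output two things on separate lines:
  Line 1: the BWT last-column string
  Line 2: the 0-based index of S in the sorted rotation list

All 13 rotations (rotation i = S[i:]+S[:i]):
  rot[0] = mississippiA$
  rot[1] = ississippiA$m
  rot[2] = ssissippiA$mi
  rot[3] = sissippiA$mis
  rot[4] = issippiA$miss
  rot[5] = ssippiA$missi
  rot[6] = sippiA$missis
  rot[7] = ippiA$mississ
  rot[8] = ppiA$mississi
  rot[9] = piA$mississip
  rot[10] = iA$mississipp
  rot[11] = A$mississippi
  rot[12] = $mississippiA
Sorted (with $ < everything):
  sorted[0] = $mississippiA  (last char: 'A')
  sorted[1] = A$mississippi  (last char: 'i')
  sorted[2] = iA$mississipp  (last char: 'p')
  sorted[3] = ippiA$mississ  (last char: 's')
  sorted[4] = issippiA$miss  (last char: 's')
  sorted[5] = ississippiA$m  (last char: 'm')
  sorted[6] = mississippiA$  (last char: '$')
  sorted[7] = piA$mississip  (last char: 'p')
  sorted[8] = ppiA$mississi  (last char: 'i')
  sorted[9] = sippiA$missis  (last char: 's')
  sorted[10] = sissippiA$mis  (last char: 's')
  sorted[11] = ssippiA$missi  (last char: 'i')
  sorted[12] = ssissippiA$mi  (last char: 'i')
Last column: Aipssm$pissii
Original string S is at sorted index 6

Answer: Aipssm$pissii
6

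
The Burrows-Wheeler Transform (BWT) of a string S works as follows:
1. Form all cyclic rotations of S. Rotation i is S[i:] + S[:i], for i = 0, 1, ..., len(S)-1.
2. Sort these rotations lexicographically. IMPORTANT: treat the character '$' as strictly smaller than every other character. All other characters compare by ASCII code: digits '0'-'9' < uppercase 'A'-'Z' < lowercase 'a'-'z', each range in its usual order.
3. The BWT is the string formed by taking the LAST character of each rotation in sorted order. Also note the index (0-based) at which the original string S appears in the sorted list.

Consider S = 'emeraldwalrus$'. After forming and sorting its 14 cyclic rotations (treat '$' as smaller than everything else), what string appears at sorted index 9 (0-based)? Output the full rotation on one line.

All 14 rotations (rotation i = S[i:]+S[:i]):
  rot[0] = emeraldwalrus$
  rot[1] = meraldwalrus$e
  rot[2] = eraldwalrus$em
  rot[3] = raldwalrus$eme
  rot[4] = aldwalrus$emer
  rot[5] = ldwalrus$emera
  rot[6] = dwalrus$emeral
  rot[7] = walrus$emerald
  rot[8] = alrus$emeraldw
  rot[9] = lrus$emeraldwa
  rot[10] = rus$emeraldwal
  rot[11] = us$emeraldwalr
  rot[12] = s$emeraldwalru
  rot[13] = $emeraldwalrus
Sorted (with $ < everything):
  sorted[0] = $emeraldwalrus
  sorted[1] = aldwalrus$emer
  sorted[2] = alrus$emeraldw
  sorted[3] = dwalrus$emeral
  sorted[4] = emeraldwalrus$
  sorted[5] = eraldwalrus$em
  sorted[6] = ldwalrus$emera
  sorted[7] = lrus$emeraldwa
  sorted[8] = meraldwalrus$e
  sorted[9] = raldwalrus$eme
  sorted[10] = rus$emeraldwal
  sorted[11] = s$emeraldwalru
  sorted[12] = us$emeraldwalr
  sorted[13] = walrus$emerald
sorted[9] = raldwalrus$eme

Answer: raldwalrus$eme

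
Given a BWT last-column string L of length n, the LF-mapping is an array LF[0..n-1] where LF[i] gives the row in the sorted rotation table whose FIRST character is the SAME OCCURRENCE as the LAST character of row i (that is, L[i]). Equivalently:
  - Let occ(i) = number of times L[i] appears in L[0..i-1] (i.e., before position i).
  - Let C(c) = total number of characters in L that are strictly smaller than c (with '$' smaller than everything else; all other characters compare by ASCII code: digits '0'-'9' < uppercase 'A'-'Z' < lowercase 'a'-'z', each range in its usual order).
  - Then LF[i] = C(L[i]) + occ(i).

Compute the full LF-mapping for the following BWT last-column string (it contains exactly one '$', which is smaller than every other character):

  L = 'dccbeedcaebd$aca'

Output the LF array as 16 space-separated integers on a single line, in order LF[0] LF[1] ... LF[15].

Char counts: '$':1, 'a':3, 'b':2, 'c':4, 'd':3, 'e':3
C (first-col start): C('$')=0, C('a')=1, C('b')=4, C('c')=6, C('d')=10, C('e')=13
L[0]='d': occ=0, LF[0]=C('d')+0=10+0=10
L[1]='c': occ=0, LF[1]=C('c')+0=6+0=6
L[2]='c': occ=1, LF[2]=C('c')+1=6+1=7
L[3]='b': occ=0, LF[3]=C('b')+0=4+0=4
L[4]='e': occ=0, LF[4]=C('e')+0=13+0=13
L[5]='e': occ=1, LF[5]=C('e')+1=13+1=14
L[6]='d': occ=1, LF[6]=C('d')+1=10+1=11
L[7]='c': occ=2, LF[7]=C('c')+2=6+2=8
L[8]='a': occ=0, LF[8]=C('a')+0=1+0=1
L[9]='e': occ=2, LF[9]=C('e')+2=13+2=15
L[10]='b': occ=1, LF[10]=C('b')+1=4+1=5
L[11]='d': occ=2, LF[11]=C('d')+2=10+2=12
L[12]='$': occ=0, LF[12]=C('$')+0=0+0=0
L[13]='a': occ=1, LF[13]=C('a')+1=1+1=2
L[14]='c': occ=3, LF[14]=C('c')+3=6+3=9
L[15]='a': occ=2, LF[15]=C('a')+2=1+2=3

Answer: 10 6 7 4 13 14 11 8 1 15 5 12 0 2 9 3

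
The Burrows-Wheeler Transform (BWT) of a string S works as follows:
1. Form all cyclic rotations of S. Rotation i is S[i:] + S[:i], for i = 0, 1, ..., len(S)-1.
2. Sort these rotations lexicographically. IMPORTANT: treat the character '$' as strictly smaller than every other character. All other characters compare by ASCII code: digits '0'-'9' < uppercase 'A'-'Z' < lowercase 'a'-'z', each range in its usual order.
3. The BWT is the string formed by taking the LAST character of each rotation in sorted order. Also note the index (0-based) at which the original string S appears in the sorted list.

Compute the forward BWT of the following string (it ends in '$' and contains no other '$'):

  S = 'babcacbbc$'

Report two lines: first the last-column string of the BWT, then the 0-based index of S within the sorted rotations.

All 10 rotations (rotation i = S[i:]+S[:i]):
  rot[0] = babcacbbc$
  rot[1] = abcacbbc$b
  rot[2] = bcacbbc$ba
  rot[3] = cacbbc$bab
  rot[4] = acbbc$babc
  rot[5] = cbbc$babca
  rot[6] = bbc$babcac
  rot[7] = bc$babcacb
  rot[8] = c$babcacbb
  rot[9] = $babcacbbc
Sorted (with $ < everything):
  sorted[0] = $babcacbbc  (last char: 'c')
  sorted[1] = abcacbbc$b  (last char: 'b')
  sorted[2] = acbbc$babc  (last char: 'c')
  sorted[3] = babcacbbc$  (last char: '$')
  sorted[4] = bbc$babcac  (last char: 'c')
  sorted[5] = bc$babcacb  (last char: 'b')
  sorted[6] = bcacbbc$ba  (last char: 'a')
  sorted[7] = c$babcacbb  (last char: 'b')
  sorted[8] = cacbbc$bab  (last char: 'b')
  sorted[9] = cbbc$babca  (last char: 'a')
Last column: cbc$cbabba
Original string S is at sorted index 3

Answer: cbc$cbabba
3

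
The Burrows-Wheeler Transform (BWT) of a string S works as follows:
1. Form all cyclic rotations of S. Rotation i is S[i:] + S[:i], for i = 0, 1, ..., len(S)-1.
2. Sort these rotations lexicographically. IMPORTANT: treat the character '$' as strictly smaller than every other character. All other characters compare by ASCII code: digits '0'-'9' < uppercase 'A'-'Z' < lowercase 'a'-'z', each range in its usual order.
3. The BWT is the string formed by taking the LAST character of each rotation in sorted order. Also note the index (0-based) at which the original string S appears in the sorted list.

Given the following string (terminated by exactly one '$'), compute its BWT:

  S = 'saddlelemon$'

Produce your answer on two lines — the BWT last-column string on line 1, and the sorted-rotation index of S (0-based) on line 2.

All 12 rotations (rotation i = S[i:]+S[:i]):
  rot[0] = saddlelemon$
  rot[1] = addlelemon$s
  rot[2] = ddlelemon$sa
  rot[3] = dlelemon$sad
  rot[4] = lelemon$sadd
  rot[5] = elemon$saddl
  rot[6] = lemon$saddle
  rot[7] = emon$saddlel
  rot[8] = mon$saddlele
  rot[9] = on$saddlelem
  rot[10] = n$saddlelemo
  rot[11] = $saddlelemon
Sorted (with $ < everything):
  sorted[0] = $saddlelemon  (last char: 'n')
  sorted[1] = addlelemon$s  (last char: 's')
  sorted[2] = ddlelemon$sa  (last char: 'a')
  sorted[3] = dlelemon$sad  (last char: 'd')
  sorted[4] = elemon$saddl  (last char: 'l')
  sorted[5] = emon$saddlel  (last char: 'l')
  sorted[6] = lelemon$sadd  (last char: 'd')
  sorted[7] = lemon$saddle  (last char: 'e')
  sorted[8] = mon$saddlele  (last char: 'e')
  sorted[9] = n$saddlelemo  (last char: 'o')
  sorted[10] = on$saddlelem  (last char: 'm')
  sorted[11] = saddlelemon$  (last char: '$')
Last column: nsadlldeeom$
Original string S is at sorted index 11

Answer: nsadlldeeom$
11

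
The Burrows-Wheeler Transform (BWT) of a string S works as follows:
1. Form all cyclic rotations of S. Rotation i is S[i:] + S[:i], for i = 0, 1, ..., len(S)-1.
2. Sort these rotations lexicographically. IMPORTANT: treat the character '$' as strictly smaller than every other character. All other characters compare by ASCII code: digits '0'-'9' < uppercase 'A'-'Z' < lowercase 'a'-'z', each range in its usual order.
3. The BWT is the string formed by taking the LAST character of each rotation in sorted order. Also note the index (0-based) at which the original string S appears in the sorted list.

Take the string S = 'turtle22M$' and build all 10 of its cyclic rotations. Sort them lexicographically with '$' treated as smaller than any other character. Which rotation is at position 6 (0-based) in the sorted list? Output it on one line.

Answer: rtle22M$tu

Derivation:
All 10 rotations (rotation i = S[i:]+S[:i]):
  rot[0] = turtle22M$
  rot[1] = urtle22M$t
  rot[2] = rtle22M$tu
  rot[3] = tle22M$tur
  rot[4] = le22M$turt
  rot[5] = e22M$turtl
  rot[6] = 22M$turtle
  rot[7] = 2M$turtle2
  rot[8] = M$turtle22
  rot[9] = $turtle22M
Sorted (with $ < everything):
  sorted[0] = $turtle22M
  sorted[1] = 22M$turtle
  sorted[2] = 2M$turtle2
  sorted[3] = M$turtle22
  sorted[4] = e22M$turtl
  sorted[5] = le22M$turt
  sorted[6] = rtle22M$tu
  sorted[7] = tle22M$tur
  sorted[8] = turtle22M$
  sorted[9] = urtle22M$t
sorted[6] = rtle22M$tu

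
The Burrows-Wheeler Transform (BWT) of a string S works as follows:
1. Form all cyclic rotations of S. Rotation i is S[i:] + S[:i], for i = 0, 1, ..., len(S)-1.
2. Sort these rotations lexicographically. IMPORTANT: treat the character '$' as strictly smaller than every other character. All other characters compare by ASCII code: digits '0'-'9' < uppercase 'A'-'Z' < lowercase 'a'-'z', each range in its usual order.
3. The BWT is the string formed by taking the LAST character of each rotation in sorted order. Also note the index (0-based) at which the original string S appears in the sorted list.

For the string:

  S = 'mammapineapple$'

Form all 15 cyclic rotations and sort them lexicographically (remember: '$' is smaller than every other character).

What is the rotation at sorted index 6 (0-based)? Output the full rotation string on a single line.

Answer: ineapple$mammap

Derivation:
All 15 rotations (rotation i = S[i:]+S[:i]):
  rot[0] = mammapineapple$
  rot[1] = ammapineapple$m
  rot[2] = mmapineapple$ma
  rot[3] = mapineapple$mam
  rot[4] = apineapple$mamm
  rot[5] = pineapple$mamma
  rot[6] = ineapple$mammap
  rot[7] = neapple$mammapi
  rot[8] = eapple$mammapin
  rot[9] = apple$mammapine
  rot[10] = pple$mammapinea
  rot[11] = ple$mammapineap
  rot[12] = le$mammapineapp
  rot[13] = e$mammapineappl
  rot[14] = $mammapineapple
Sorted (with $ < everything):
  sorted[0] = $mammapineapple
  sorted[1] = ammapineapple$m
  sorted[2] = apineapple$mamm
  sorted[3] = apple$mammapine
  sorted[4] = e$mammapineappl
  sorted[5] = eapple$mammapin
  sorted[6] = ineapple$mammap
  sorted[7] = le$mammapineapp
  sorted[8] = mammapineapple$
  sorted[9] = mapineapple$mam
  sorted[10] = mmapineapple$ma
  sorted[11] = neapple$mammapi
  sorted[12] = pineapple$mamma
  sorted[13] = ple$mammapineap
  sorted[14] = pple$mammapinea
sorted[6] = ineapple$mammap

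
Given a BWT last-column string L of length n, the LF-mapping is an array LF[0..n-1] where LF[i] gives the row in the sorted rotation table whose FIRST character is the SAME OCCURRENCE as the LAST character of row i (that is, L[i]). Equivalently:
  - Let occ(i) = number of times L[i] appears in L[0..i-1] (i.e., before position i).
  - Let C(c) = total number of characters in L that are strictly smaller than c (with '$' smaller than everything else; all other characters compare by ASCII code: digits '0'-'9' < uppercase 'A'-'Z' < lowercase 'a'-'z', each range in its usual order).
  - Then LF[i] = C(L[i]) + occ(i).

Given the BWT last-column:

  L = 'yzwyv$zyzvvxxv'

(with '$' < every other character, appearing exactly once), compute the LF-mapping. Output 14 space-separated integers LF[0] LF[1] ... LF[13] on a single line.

Char counts: '$':1, 'v':4, 'w':1, 'x':2, 'y':3, 'z':3
C (first-col start): C('$')=0, C('v')=1, C('w')=5, C('x')=6, C('y')=8, C('z')=11
L[0]='y': occ=0, LF[0]=C('y')+0=8+0=8
L[1]='z': occ=0, LF[1]=C('z')+0=11+0=11
L[2]='w': occ=0, LF[2]=C('w')+0=5+0=5
L[3]='y': occ=1, LF[3]=C('y')+1=8+1=9
L[4]='v': occ=0, LF[4]=C('v')+0=1+0=1
L[5]='$': occ=0, LF[5]=C('$')+0=0+0=0
L[6]='z': occ=1, LF[6]=C('z')+1=11+1=12
L[7]='y': occ=2, LF[7]=C('y')+2=8+2=10
L[8]='z': occ=2, LF[8]=C('z')+2=11+2=13
L[9]='v': occ=1, LF[9]=C('v')+1=1+1=2
L[10]='v': occ=2, LF[10]=C('v')+2=1+2=3
L[11]='x': occ=0, LF[11]=C('x')+0=6+0=6
L[12]='x': occ=1, LF[12]=C('x')+1=6+1=7
L[13]='v': occ=3, LF[13]=C('v')+3=1+3=4

Answer: 8 11 5 9 1 0 12 10 13 2 3 6 7 4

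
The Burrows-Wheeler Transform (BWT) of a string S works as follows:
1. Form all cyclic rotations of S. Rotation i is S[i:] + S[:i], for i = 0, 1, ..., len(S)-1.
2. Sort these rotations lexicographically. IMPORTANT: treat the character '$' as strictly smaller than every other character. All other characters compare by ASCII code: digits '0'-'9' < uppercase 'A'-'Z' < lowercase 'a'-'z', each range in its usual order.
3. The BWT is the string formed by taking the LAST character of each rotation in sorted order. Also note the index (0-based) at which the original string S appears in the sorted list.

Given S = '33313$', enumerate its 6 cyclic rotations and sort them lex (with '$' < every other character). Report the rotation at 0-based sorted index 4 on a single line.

Answer: 3313$3

Derivation:
All 6 rotations (rotation i = S[i:]+S[:i]):
  rot[0] = 33313$
  rot[1] = 3313$3
  rot[2] = 313$33
  rot[3] = 13$333
  rot[4] = 3$3331
  rot[5] = $33313
Sorted (with $ < everything):
  sorted[0] = $33313
  sorted[1] = 13$333
  sorted[2] = 3$3331
  sorted[3] = 313$33
  sorted[4] = 3313$3
  sorted[5] = 33313$
sorted[4] = 3313$3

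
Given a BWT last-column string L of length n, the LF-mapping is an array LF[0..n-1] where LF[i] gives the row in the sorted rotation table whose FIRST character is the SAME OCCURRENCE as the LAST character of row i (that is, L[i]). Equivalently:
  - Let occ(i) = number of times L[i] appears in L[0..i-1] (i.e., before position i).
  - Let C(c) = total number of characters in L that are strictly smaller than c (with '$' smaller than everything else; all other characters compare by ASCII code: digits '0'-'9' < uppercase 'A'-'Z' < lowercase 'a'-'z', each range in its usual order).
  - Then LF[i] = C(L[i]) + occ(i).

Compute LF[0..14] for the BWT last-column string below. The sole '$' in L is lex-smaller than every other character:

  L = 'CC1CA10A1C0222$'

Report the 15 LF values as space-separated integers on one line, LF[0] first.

Answer: 11 12 3 13 9 4 1 10 5 14 2 6 7 8 0

Derivation:
Char counts: '$':1, '0':2, '1':3, '2':3, 'A':2, 'C':4
C (first-col start): C('$')=0, C('0')=1, C('1')=3, C('2')=6, C('A')=9, C('C')=11
L[0]='C': occ=0, LF[0]=C('C')+0=11+0=11
L[1]='C': occ=1, LF[1]=C('C')+1=11+1=12
L[2]='1': occ=0, LF[2]=C('1')+0=3+0=3
L[3]='C': occ=2, LF[3]=C('C')+2=11+2=13
L[4]='A': occ=0, LF[4]=C('A')+0=9+0=9
L[5]='1': occ=1, LF[5]=C('1')+1=3+1=4
L[6]='0': occ=0, LF[6]=C('0')+0=1+0=1
L[7]='A': occ=1, LF[7]=C('A')+1=9+1=10
L[8]='1': occ=2, LF[8]=C('1')+2=3+2=5
L[9]='C': occ=3, LF[9]=C('C')+3=11+3=14
L[10]='0': occ=1, LF[10]=C('0')+1=1+1=2
L[11]='2': occ=0, LF[11]=C('2')+0=6+0=6
L[12]='2': occ=1, LF[12]=C('2')+1=6+1=7
L[13]='2': occ=2, LF[13]=C('2')+2=6+2=8
L[14]='$': occ=0, LF[14]=C('$')+0=0+0=0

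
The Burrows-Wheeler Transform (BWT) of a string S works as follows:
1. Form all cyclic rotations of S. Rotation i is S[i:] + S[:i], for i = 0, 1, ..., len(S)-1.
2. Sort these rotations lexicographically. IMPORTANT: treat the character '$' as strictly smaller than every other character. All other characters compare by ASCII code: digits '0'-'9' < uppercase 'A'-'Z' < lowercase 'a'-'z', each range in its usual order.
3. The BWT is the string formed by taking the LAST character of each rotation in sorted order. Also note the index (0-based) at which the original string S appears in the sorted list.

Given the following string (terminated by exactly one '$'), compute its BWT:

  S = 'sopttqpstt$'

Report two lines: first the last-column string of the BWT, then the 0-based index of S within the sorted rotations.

Answer: tsqot$pttsp
5

Derivation:
All 11 rotations (rotation i = S[i:]+S[:i]):
  rot[0] = sopttqpstt$
  rot[1] = opttqpstt$s
  rot[2] = pttqpstt$so
  rot[3] = ttqpstt$sop
  rot[4] = tqpstt$sopt
  rot[5] = qpstt$soptt
  rot[6] = pstt$sopttq
  rot[7] = stt$sopttqp
  rot[8] = tt$sopttqps
  rot[9] = t$sopttqpst
  rot[10] = $sopttqpstt
Sorted (with $ < everything):
  sorted[0] = $sopttqpstt  (last char: 't')
  sorted[1] = opttqpstt$s  (last char: 's')
  sorted[2] = pstt$sopttq  (last char: 'q')
  sorted[3] = pttqpstt$so  (last char: 'o')
  sorted[4] = qpstt$soptt  (last char: 't')
  sorted[5] = sopttqpstt$  (last char: '$')
  sorted[6] = stt$sopttqp  (last char: 'p')
  sorted[7] = t$sopttqpst  (last char: 't')
  sorted[8] = tqpstt$sopt  (last char: 't')
  sorted[9] = tt$sopttqps  (last char: 's')
  sorted[10] = ttqpstt$sop  (last char: 'p')
Last column: tsqot$pttsp
Original string S is at sorted index 5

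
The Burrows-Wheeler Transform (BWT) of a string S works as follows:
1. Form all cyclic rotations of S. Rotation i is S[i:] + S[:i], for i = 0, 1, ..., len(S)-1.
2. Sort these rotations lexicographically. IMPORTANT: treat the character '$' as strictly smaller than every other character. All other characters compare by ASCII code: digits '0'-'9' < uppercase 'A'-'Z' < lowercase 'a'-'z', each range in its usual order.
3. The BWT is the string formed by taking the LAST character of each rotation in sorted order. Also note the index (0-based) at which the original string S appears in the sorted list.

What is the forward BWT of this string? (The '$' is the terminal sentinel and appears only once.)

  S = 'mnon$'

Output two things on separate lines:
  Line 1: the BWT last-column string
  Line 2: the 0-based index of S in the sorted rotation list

All 5 rotations (rotation i = S[i:]+S[:i]):
  rot[0] = mnon$
  rot[1] = non$m
  rot[2] = on$mn
  rot[3] = n$mno
  rot[4] = $mnon
Sorted (with $ < everything):
  sorted[0] = $mnon  (last char: 'n')
  sorted[1] = mnon$  (last char: '$')
  sorted[2] = n$mno  (last char: 'o')
  sorted[3] = non$m  (last char: 'm')
  sorted[4] = on$mn  (last char: 'n')
Last column: n$omn
Original string S is at sorted index 1

Answer: n$omn
1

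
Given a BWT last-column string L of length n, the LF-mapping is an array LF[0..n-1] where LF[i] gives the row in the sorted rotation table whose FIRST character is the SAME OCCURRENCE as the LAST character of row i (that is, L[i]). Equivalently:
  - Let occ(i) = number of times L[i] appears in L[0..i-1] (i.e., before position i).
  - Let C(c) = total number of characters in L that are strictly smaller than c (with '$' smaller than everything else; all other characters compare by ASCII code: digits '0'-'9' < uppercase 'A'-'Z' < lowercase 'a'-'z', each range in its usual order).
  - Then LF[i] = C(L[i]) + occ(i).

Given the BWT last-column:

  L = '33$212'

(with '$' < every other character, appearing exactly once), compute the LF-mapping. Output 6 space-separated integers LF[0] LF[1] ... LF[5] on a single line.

Answer: 4 5 0 2 1 3

Derivation:
Char counts: '$':1, '1':1, '2':2, '3':2
C (first-col start): C('$')=0, C('1')=1, C('2')=2, C('3')=4
L[0]='3': occ=0, LF[0]=C('3')+0=4+0=4
L[1]='3': occ=1, LF[1]=C('3')+1=4+1=5
L[2]='$': occ=0, LF[2]=C('$')+0=0+0=0
L[3]='2': occ=0, LF[3]=C('2')+0=2+0=2
L[4]='1': occ=0, LF[4]=C('1')+0=1+0=1
L[5]='2': occ=1, LF[5]=C('2')+1=2+1=3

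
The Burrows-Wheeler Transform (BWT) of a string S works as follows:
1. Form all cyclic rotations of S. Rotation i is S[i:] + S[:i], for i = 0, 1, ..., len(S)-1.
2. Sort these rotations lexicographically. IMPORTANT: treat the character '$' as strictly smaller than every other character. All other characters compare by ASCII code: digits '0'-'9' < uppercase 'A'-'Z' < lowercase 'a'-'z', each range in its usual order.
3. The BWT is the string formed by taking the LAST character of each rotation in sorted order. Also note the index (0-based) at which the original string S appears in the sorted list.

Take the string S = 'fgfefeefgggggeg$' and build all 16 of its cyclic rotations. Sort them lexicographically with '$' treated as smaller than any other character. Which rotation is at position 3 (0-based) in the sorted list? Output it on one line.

Answer: efgggggeg$fgfefe

Derivation:
All 16 rotations (rotation i = S[i:]+S[:i]):
  rot[0] = fgfefeefgggggeg$
  rot[1] = gfefeefgggggeg$f
  rot[2] = fefeefgggggeg$fg
  rot[3] = efeefgggggeg$fgf
  rot[4] = feefgggggeg$fgfe
  rot[5] = eefgggggeg$fgfef
  rot[6] = efgggggeg$fgfefe
  rot[7] = fgggggeg$fgfefee
  rot[8] = gggggeg$fgfefeef
  rot[9] = ggggeg$fgfefeefg
  rot[10] = gggeg$fgfefeefgg
  rot[11] = ggeg$fgfefeefggg
  rot[12] = geg$fgfefeefgggg
  rot[13] = eg$fgfefeefggggg
  rot[14] = g$fgfefeefggggge
  rot[15] = $fgfefeefgggggeg
Sorted (with $ < everything):
  sorted[0] = $fgfefeefgggggeg
  sorted[1] = eefgggggeg$fgfef
  sorted[2] = efeefgggggeg$fgf
  sorted[3] = efgggggeg$fgfefe
  sorted[4] = eg$fgfefeefggggg
  sorted[5] = feefgggggeg$fgfe
  sorted[6] = fefeefgggggeg$fg
  sorted[7] = fgfefeefgggggeg$
  sorted[8] = fgggggeg$fgfefee
  sorted[9] = g$fgfefeefggggge
  sorted[10] = geg$fgfefeefgggg
  sorted[11] = gfefeefgggggeg$f
  sorted[12] = ggeg$fgfefeefggg
  sorted[13] = gggeg$fgfefeefgg
  sorted[14] = ggggeg$fgfefeefg
  sorted[15] = gggggeg$fgfefeef
sorted[3] = efgggggeg$fgfefe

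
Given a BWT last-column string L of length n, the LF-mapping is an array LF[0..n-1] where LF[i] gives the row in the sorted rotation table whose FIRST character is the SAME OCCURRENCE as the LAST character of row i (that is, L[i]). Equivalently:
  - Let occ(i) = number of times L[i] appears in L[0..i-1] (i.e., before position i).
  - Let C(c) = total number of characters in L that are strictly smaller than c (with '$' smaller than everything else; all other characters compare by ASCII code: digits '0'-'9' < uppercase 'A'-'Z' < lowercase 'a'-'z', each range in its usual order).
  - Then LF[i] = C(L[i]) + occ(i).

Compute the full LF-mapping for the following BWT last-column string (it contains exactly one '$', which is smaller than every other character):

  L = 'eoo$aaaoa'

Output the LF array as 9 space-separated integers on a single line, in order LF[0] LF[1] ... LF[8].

Answer: 5 6 7 0 1 2 3 8 4

Derivation:
Char counts: '$':1, 'a':4, 'e':1, 'o':3
C (first-col start): C('$')=0, C('a')=1, C('e')=5, C('o')=6
L[0]='e': occ=0, LF[0]=C('e')+0=5+0=5
L[1]='o': occ=0, LF[1]=C('o')+0=6+0=6
L[2]='o': occ=1, LF[2]=C('o')+1=6+1=7
L[3]='$': occ=0, LF[3]=C('$')+0=0+0=0
L[4]='a': occ=0, LF[4]=C('a')+0=1+0=1
L[5]='a': occ=1, LF[5]=C('a')+1=1+1=2
L[6]='a': occ=2, LF[6]=C('a')+2=1+2=3
L[7]='o': occ=2, LF[7]=C('o')+2=6+2=8
L[8]='a': occ=3, LF[8]=C('a')+3=1+3=4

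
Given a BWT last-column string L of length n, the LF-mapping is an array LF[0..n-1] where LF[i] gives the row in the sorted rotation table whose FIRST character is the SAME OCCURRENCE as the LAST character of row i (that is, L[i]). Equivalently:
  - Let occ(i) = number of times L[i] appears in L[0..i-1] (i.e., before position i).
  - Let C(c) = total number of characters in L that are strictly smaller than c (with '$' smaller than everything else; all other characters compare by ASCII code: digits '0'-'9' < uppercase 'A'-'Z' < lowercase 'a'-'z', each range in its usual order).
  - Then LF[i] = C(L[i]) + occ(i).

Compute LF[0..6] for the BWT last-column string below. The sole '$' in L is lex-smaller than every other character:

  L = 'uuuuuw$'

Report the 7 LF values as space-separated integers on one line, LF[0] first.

Char counts: '$':1, 'u':5, 'w':1
C (first-col start): C('$')=0, C('u')=1, C('w')=6
L[0]='u': occ=0, LF[0]=C('u')+0=1+0=1
L[1]='u': occ=1, LF[1]=C('u')+1=1+1=2
L[2]='u': occ=2, LF[2]=C('u')+2=1+2=3
L[3]='u': occ=3, LF[3]=C('u')+3=1+3=4
L[4]='u': occ=4, LF[4]=C('u')+4=1+4=5
L[5]='w': occ=0, LF[5]=C('w')+0=6+0=6
L[6]='$': occ=0, LF[6]=C('$')+0=0+0=0

Answer: 1 2 3 4 5 6 0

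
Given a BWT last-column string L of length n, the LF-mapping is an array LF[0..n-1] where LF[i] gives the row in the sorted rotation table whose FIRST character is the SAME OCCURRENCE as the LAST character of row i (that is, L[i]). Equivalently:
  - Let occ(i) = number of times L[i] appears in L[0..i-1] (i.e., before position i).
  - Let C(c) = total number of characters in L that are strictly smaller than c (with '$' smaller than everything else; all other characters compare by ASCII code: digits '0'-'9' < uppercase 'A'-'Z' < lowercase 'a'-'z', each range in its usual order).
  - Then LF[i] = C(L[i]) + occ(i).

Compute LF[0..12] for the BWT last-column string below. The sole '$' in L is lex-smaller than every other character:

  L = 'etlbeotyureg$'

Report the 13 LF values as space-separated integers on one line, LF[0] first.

Answer: 2 9 6 1 3 7 10 12 11 8 4 5 0

Derivation:
Char counts: '$':1, 'b':1, 'e':3, 'g':1, 'l':1, 'o':1, 'r':1, 't':2, 'u':1, 'y':1
C (first-col start): C('$')=0, C('b')=1, C('e')=2, C('g')=5, C('l')=6, C('o')=7, C('r')=8, C('t')=9, C('u')=11, C('y')=12
L[0]='e': occ=0, LF[0]=C('e')+0=2+0=2
L[1]='t': occ=0, LF[1]=C('t')+0=9+0=9
L[2]='l': occ=0, LF[2]=C('l')+0=6+0=6
L[3]='b': occ=0, LF[3]=C('b')+0=1+0=1
L[4]='e': occ=1, LF[4]=C('e')+1=2+1=3
L[5]='o': occ=0, LF[5]=C('o')+0=7+0=7
L[6]='t': occ=1, LF[6]=C('t')+1=9+1=10
L[7]='y': occ=0, LF[7]=C('y')+0=12+0=12
L[8]='u': occ=0, LF[8]=C('u')+0=11+0=11
L[9]='r': occ=0, LF[9]=C('r')+0=8+0=8
L[10]='e': occ=2, LF[10]=C('e')+2=2+2=4
L[11]='g': occ=0, LF[11]=C('g')+0=5+0=5
L[12]='$': occ=0, LF[12]=C('$')+0=0+0=0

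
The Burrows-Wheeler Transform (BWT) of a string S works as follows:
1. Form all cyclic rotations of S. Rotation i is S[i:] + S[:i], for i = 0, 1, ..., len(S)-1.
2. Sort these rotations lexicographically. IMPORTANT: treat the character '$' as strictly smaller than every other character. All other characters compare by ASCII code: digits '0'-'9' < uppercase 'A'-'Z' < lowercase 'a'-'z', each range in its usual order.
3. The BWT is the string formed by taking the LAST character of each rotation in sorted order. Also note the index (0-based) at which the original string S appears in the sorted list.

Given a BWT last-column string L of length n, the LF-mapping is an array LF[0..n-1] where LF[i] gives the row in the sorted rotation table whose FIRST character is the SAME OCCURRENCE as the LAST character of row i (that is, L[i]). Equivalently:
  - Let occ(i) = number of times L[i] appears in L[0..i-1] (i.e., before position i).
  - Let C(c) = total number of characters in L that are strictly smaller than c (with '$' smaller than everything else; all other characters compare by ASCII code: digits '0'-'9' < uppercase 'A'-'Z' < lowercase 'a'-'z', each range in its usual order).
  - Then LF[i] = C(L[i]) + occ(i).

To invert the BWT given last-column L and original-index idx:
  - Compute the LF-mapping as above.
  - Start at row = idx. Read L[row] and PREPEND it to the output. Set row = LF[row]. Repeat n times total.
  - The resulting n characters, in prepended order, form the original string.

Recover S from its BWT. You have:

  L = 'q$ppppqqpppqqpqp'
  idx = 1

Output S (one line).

Answer: ppppppqqppqqqpq$

Derivation:
LF mapping: 10 0 1 2 3 4 11 12 5 6 7 13 14 8 15 9
Walk LF starting at row 1, prepending L[row]:
  step 1: row=1, L[1]='$', prepend. Next row=LF[1]=0
  step 2: row=0, L[0]='q', prepend. Next row=LF[0]=10
  step 3: row=10, L[10]='p', prepend. Next row=LF[10]=7
  step 4: row=7, L[7]='q', prepend. Next row=LF[7]=12
  step 5: row=12, L[12]='q', prepend. Next row=LF[12]=14
  step 6: row=14, L[14]='q', prepend. Next row=LF[14]=15
  step 7: row=15, L[15]='p', prepend. Next row=LF[15]=9
  step 8: row=9, L[9]='p', prepend. Next row=LF[9]=6
  step 9: row=6, L[6]='q', prepend. Next row=LF[6]=11
  step 10: row=11, L[11]='q', prepend. Next row=LF[11]=13
  step 11: row=13, L[13]='p', prepend. Next row=LF[13]=8
  step 12: row=8, L[8]='p', prepend. Next row=LF[8]=5
  step 13: row=5, L[5]='p', prepend. Next row=LF[5]=4
  step 14: row=4, L[4]='p', prepend. Next row=LF[4]=3
  step 15: row=3, L[3]='p', prepend. Next row=LF[3]=2
  step 16: row=2, L[2]='p', prepend. Next row=LF[2]=1
Reversed output: ppppppqqppqqqpq$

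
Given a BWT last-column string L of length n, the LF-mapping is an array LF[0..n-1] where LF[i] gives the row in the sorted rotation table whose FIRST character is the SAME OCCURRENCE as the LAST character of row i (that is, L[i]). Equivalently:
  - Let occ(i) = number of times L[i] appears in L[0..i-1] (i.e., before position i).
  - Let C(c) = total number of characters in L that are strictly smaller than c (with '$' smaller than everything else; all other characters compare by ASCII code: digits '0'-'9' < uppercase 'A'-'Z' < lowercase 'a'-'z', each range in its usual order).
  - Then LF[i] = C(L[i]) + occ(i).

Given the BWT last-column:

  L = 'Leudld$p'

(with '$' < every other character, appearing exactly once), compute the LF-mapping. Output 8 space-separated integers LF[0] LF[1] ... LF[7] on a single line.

Answer: 1 4 7 2 5 3 0 6

Derivation:
Char counts: '$':1, 'L':1, 'd':2, 'e':1, 'l':1, 'p':1, 'u':1
C (first-col start): C('$')=0, C('L')=1, C('d')=2, C('e')=4, C('l')=5, C('p')=6, C('u')=7
L[0]='L': occ=0, LF[0]=C('L')+0=1+0=1
L[1]='e': occ=0, LF[1]=C('e')+0=4+0=4
L[2]='u': occ=0, LF[2]=C('u')+0=7+0=7
L[3]='d': occ=0, LF[3]=C('d')+0=2+0=2
L[4]='l': occ=0, LF[4]=C('l')+0=5+0=5
L[5]='d': occ=1, LF[5]=C('d')+1=2+1=3
L[6]='$': occ=0, LF[6]=C('$')+0=0+0=0
L[7]='p': occ=0, LF[7]=C('p')+0=6+0=6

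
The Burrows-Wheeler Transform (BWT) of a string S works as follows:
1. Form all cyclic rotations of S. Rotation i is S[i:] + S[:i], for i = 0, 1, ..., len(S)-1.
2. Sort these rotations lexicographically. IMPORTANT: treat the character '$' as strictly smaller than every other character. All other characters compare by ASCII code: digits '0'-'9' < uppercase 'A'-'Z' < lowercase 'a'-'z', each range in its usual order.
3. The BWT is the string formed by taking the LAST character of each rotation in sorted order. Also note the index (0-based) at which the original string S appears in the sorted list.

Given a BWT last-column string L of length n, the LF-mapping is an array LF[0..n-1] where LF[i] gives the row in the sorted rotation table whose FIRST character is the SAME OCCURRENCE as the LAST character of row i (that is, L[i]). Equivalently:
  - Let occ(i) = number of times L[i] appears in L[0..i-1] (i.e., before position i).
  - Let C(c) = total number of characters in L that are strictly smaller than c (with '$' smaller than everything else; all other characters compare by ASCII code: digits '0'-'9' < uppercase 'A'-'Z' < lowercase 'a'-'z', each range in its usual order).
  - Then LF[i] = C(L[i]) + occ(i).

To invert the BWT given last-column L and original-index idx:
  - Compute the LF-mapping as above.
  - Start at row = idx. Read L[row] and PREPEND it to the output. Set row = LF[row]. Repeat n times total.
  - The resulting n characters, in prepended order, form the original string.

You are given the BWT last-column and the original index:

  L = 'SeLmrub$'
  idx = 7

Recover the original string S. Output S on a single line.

Answer: umbreLS$

Derivation:
LF mapping: 2 4 1 5 6 7 3 0
Walk LF starting at row 7, prepending L[row]:
  step 1: row=7, L[7]='$', prepend. Next row=LF[7]=0
  step 2: row=0, L[0]='S', prepend. Next row=LF[0]=2
  step 3: row=2, L[2]='L', prepend. Next row=LF[2]=1
  step 4: row=1, L[1]='e', prepend. Next row=LF[1]=4
  step 5: row=4, L[4]='r', prepend. Next row=LF[4]=6
  step 6: row=6, L[6]='b', prepend. Next row=LF[6]=3
  step 7: row=3, L[3]='m', prepend. Next row=LF[3]=5
  step 8: row=5, L[5]='u', prepend. Next row=LF[5]=7
Reversed output: umbreLS$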